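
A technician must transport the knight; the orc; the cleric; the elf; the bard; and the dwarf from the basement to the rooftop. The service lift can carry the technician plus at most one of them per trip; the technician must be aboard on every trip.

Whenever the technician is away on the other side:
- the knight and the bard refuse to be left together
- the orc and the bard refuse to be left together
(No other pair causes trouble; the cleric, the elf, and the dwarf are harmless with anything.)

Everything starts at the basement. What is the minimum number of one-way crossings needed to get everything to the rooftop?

13

Counting alone: the technician can take at most 1 across per trip to the rooftop, so moving all 6 needs at least 6 loaded trips out, with a return between consecutive ones — at least 11 crossings.
The safety rule pushes this higher. Following every safe sequence of crossings, the most of the 6 that can be at the rooftop as the service lift arrives there on crossing 11 is 5 — never all 6.
So no plan with fewer than 13 crossings exists, and this one achieves 13:
1. Technician goes to the rooftop with the bard.
2. Technician goes back to the basement alone.
3. Technician goes to the rooftop with the knight.
4. Technician goes back to the basement with the bard.
5. Technician goes to the rooftop with the orc.
6. Technician goes back to the basement alone.
7. Technician goes to the rooftop with the cleric.
8. Technician goes back to the basement alone.
9. Technician goes to the rooftop with the elf.
10. Technician goes back to the basement alone.
11. Technician goes to the rooftop with the dwarf.
12. Technician goes back to the basement alone.
13. Technician goes to the rooftop with the bard.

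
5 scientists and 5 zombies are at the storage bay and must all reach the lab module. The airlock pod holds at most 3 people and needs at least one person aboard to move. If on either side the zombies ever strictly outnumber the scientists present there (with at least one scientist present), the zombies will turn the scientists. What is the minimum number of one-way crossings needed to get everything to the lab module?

11

Counting alone: each trip to the lab module takes at most 3 across and each return brings at least 1 back, so after t trips out (and t−1 returns) at most 3t − (t−1) of the 10 are across; that first reaches 10 at t = 5, so at least 9 crossings are needed.
The safety rule pushes this higher. Following every safe sequence of crossings, the most of the 10 that can be at the lab module as the airlock pod arrives there on crossing 9 is 9 — never all 10.
So no plan with fewer than 11 crossings exists, and this one achieves 11:
1. 2 zombies → the lab module.  (the storage bay: 5S 3Z; the lab module: 0S 2Z)
2. 1 zombie ← the storage bay.  (the storage bay: 5S 4Z; the lab module: 0S 1Z)
3. 3 zombies → the lab module.  (the storage bay: 5S 1Z; the lab module: 0S 4Z)
4. 1 zombie ← the storage bay.  (the storage bay: 5S 2Z; the lab module: 0S 3Z)
5. 3 scientists → the lab module.  (the storage bay: 2S 2Z; the lab module: 3S 3Z)
6. 1 scientist and 1 zombie ← the storage bay.  (the storage bay: 3S 3Z; the lab module: 2S 2Z)
7. 3 scientists → the lab module.  (the storage bay: 0S 3Z; the lab module: 5S 2Z)
8. 1 zombie ← the storage bay.  (the storage bay: 0S 4Z; the lab module: 5S 1Z)
9. 2 zombies → the lab module.  (the storage bay: 0S 2Z; the lab module: 5S 3Z)
10. 1 zombie ← the storage bay.  (the storage bay: 0S 3Z; the lab module: 5S 2Z)
11. 3 zombies → the lab module.  (the storage bay: 0S 0Z; the lab module: 5S 5Z)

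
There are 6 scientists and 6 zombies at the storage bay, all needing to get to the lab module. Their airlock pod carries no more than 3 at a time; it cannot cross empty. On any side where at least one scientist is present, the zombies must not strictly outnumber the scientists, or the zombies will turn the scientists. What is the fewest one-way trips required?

impossible

Following every safe sequence of crossings from the start, the most of the 12 that can be at the lab module as the airlock pod arrives there on crossings 1, 3, 5 is 3, 5, 6 respectively; the best ever achieved is 6 of 12.
From crossing 7 on, no configuration arises that was not already reachable earlier: only 17 distinct safe configurations (who is on which side, and where the airlock pod is) can ever be reached, none of them has everyone across, and every continuation just revisits them. They are: 0 scientists + 0 zombies across (airlock pod back at the start); 0 scientists + 1 zombie across (airlock pod there); 0 scientists + 1 zombie across (airlock pod back at the start); 0 scientists + 2 zombies across (airlock pod there); 0 scientists + 2 zombies across (airlock pod back at the start); 0 scientists + 3 zombies across (airlock pod there); 0 scientists + 3 zombies across (airlock pod back at the start); 0 scientists + 4 zombies across (airlock pod there); 0 scientists + 4 zombies across (airlock pod back at the start); 0 scientists + 5 zombies across (airlock pod there); 0 scientists + 5 zombies across (airlock pod back at the start); 0 scientists + 6 zombies across (airlock pod there); 1 scientist + 1 zombie across (airlock pod there); 1 scientist + 1 zombie across (airlock pod back at the start); 2 scientists + 2 zombies across (airlock pod there); 2 scientists + 2 zombies across (airlock pod back at the start); 3 scientists + 3 zombies across (airlock pod there). So no valid plan exists.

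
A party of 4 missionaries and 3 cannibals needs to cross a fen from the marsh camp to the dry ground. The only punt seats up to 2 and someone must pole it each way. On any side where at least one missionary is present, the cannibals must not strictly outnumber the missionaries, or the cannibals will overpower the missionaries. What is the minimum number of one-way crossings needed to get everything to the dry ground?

11

Counting alone: each trip to the dry ground takes at most 2 across and each return brings at least 1 back, so after t trips out (and t−1 returns) at most 2t − (t−1) of the 7 are across; that first reaches 7 at t = 6, so at least 11 crossings are needed.
The plan below uses exactly 11 crossings, so it is optimal:
1. 2 cannibals → the dry ground.  (the marsh camp: 4M 1C; the dry ground: 0M 2C)
2. 1 cannibal ← the marsh camp.  (the marsh camp: 4M 2C; the dry ground: 0M 1C)
3. 2 cannibals → the dry ground.  (the marsh camp: 4M 0C; the dry ground: 0M 3C)
4. 1 cannibal ← the marsh camp.  (the marsh camp: 4M 1C; the dry ground: 0M 2C)
5. 2 missionaries → the dry ground.  (the marsh camp: 2M 1C; the dry ground: 2M 2C)
6. 1 cannibal ← the marsh camp.  (the marsh camp: 2M 2C; the dry ground: 2M 1C)
7. 1 missionary and 1 cannibal → the dry ground.  (the marsh camp: 1M 1C; the dry ground: 3M 2C)
8. 1 missionary ← the marsh camp.  (the marsh camp: 2M 1C; the dry ground: 2M 2C)
9. 1 missionary and 1 cannibal → the dry ground.  (the marsh camp: 1M 0C; the dry ground: 3M 3C)
10. 1 cannibal ← the marsh camp.  (the marsh camp: 1M 1C; the dry ground: 3M 2C)
11. 1 missionary and 1 cannibal → the dry ground.  (the marsh camp: 0M 0C; the dry ground: 4M 3C)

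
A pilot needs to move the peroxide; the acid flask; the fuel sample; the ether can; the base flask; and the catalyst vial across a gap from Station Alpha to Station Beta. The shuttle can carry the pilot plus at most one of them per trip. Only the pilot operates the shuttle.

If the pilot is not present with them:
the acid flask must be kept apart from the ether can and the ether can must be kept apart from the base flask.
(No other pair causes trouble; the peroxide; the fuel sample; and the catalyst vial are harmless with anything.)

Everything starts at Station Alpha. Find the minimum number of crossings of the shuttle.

13

Counting alone: the pilot can take at most 1 across per trip to Station Beta, so moving all 6 needs at least 6 loaded trips out, with a return between consecutive ones — at least 11 crossings.
The safety rule pushes this higher. Following every safe sequence of crossings, the most of the 6 that can be at Station Beta as the shuttle arrives there on crossing 11 is 5 — never all 6.
So no plan with fewer than 13 crossings exists, and this one achieves 13:
1. Pilot goes to Station Beta with the ether can.
2. Pilot goes back to Station Alpha alone.
3. Pilot goes to Station Beta with the peroxide.
4. Pilot goes back to Station Alpha alone.
5. Pilot goes to Station Beta with the acid flask.
6. Pilot goes back to Station Alpha with the ether can.
7. Pilot goes to Station Beta with the base flask.
8. Pilot goes back to Station Alpha alone.
9. Pilot goes to Station Beta with the fuel sample.
10. Pilot goes back to Station Alpha alone.
11. Pilot goes to Station Beta with the catalyst vial.
12. Pilot goes back to Station Alpha alone.
13. Pilot goes to Station Beta with the ether can.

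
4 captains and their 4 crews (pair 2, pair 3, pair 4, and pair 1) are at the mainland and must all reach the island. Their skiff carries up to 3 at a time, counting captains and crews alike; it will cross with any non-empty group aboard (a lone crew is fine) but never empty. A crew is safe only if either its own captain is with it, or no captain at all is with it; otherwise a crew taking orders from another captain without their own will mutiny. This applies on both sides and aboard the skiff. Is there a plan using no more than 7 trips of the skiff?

Counting alone: each trip to the island takes at most 3 across and each return brings at least 1 back, so after t trips out (and t−1 returns) at most 3t − (t−1) of the 8 are across; that first reaches 8 at t = 4, so at least 7 crossings are needed.
The safety rule pushes this higher. Following every safe sequence of crossings, the most of the 8 that can be at the island as the skiff arrives there on crossing 7 is 7 — never all 8.
So the move cannot be finished within 7 crossings. (The shortest complete plan takes 9:)
1. captain 2 and crew 2 cross → the island.
2. captain 2 crosses ← the mainland.
3. captain 2, captain 3, and crew 3 cross → the island.
4. captain 2 and crew 2 cross ← the mainland.
5. captain 1, captain 2, and captain 4 cross → the island.
6. crew 3 crosses ← the mainland.
7. crew 2 and crew 3 cross → the island.
8. crew 2 crosses ← the mainland.
9. crew 1, crew 2, and crew 4 cross → the island.

No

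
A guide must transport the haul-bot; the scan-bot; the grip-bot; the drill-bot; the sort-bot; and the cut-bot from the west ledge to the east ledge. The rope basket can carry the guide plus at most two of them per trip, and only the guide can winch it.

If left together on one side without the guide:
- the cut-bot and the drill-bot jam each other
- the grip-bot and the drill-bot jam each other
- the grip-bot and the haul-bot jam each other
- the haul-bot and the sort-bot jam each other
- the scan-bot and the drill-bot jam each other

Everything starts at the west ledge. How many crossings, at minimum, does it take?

Counting alone: the guide can take at most 2 across per trip to the east ledge, so moving all 6 needs at least 3 loaded trips out, with a return between consecutive ones — at least 5 crossings.
The safety rule pushes this higher. Following every safe sequence of crossings, the most of the 6 that can be at the east ledge as the rope basket arrives there on crossing 5 is 5 — never all 6.
So no plan with fewer than 7 crossings exists, and this one achieves 7:
1. Guide goes to the east ledge with the drill-bot and the haul-bot.
2. Guide goes back to the west ledge alone.
3. Guide goes to the east ledge with the grip-bot and the scan-bot.
4. Guide goes back to the west ledge with the drill-bot and the haul-bot.
5. Guide goes to the east ledge with the cut-bot and the sort-bot.
6. Guide goes back to the west ledge alone.
7. Guide goes to the east ledge with the drill-bot and the haul-bot.

7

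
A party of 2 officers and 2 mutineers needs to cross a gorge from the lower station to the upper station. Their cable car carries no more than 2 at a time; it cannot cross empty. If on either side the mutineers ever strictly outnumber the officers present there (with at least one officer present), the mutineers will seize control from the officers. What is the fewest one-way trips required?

Counting alone: each trip to the upper station takes at most 2 across and each return brings at least 1 back, so after t trips out (and t−1 returns) at most 2t − (t−1) of the 4 are across; that first reaches 4 at t = 3, so at least 5 crossings are needed.
The plan below uses exactly 5 crossings, so it is optimal:
1. 2 mutineers → the upper station.  (the lower station: 2O 0M; the upper station: 0O 2M)
2. 1 mutineer ← the lower station.  (the lower station: 2O 1M; the upper station: 0O 1M)
3. 2 officers → the upper station.  (the lower station: 0O 1M; the upper station: 2O 1M)
4. 1 mutineer ← the lower station.  (the lower station: 0O 2M; the upper station: 2O 0M)
5. 2 mutineers → the upper station.  (the lower station: 0O 0M; the upper station: 2O 2M)

5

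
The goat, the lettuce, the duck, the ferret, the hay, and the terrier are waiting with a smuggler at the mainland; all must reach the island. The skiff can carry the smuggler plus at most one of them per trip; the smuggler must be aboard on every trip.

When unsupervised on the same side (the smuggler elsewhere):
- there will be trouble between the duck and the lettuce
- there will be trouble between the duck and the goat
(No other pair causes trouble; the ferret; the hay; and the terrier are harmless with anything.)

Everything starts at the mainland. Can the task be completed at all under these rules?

Yes

1. Smuggler goes to the island with the duck.  [the mainland: the ferret, the goat, the hay, the lettuce, the terrier | the island: the duck]
2. Smuggler goes back to the mainland alone.  [the mainland: the ferret, the goat, the hay, the lettuce, the terrier | the island: the duck]
3. Smuggler goes to the island with the goat.  [the mainland: the ferret, the hay, the lettuce, the terrier | the island: the duck, the goat]
4. Smuggler goes back to the mainland with the duck.  [the mainland: the duck, the ferret, the hay, the lettuce, the terrier | the island: the goat]
5. Smuggler goes to the island with the lettuce.  [the mainland: the duck, the ferret, the hay, the terrier | the island: the goat, the lettuce]
6. Smuggler goes back to the mainland alone.  [the mainland: the duck, the ferret, the hay, the terrier | the island: the goat, the lettuce]
7. Smuggler goes to the island with the ferret.  [the mainland: the duck, the hay, the terrier | the island: the ferret, the goat, the lettuce]
8. Smuggler goes back to the mainland alone.  [the mainland: the duck, the hay, the terrier | the island: the ferret, the goat, the lettuce]
9. Smuggler goes to the island with the hay.  [the mainland: the duck, the terrier | the island: the ferret, the goat, the hay, the lettuce]
10. Smuggler goes back to the mainland alone.  [the mainland: the duck, the terrier | the island: the ferret, the goat, the hay, the lettuce]
11. Smuggler goes to the island with the terrier.  [the mainland: the duck | the island: the ferret, the goat, the hay, the lettuce, the terrier]
12. Smuggler goes back to the mainland alone.  [the mainland: the duck | the island: the ferret, the goat, the hay, the lettuce, the terrier]
13. Smuggler goes to the island with the duck.  [the mainland: — | the island: the duck, the ferret, the goat, the hay, the lettuce, the terrier]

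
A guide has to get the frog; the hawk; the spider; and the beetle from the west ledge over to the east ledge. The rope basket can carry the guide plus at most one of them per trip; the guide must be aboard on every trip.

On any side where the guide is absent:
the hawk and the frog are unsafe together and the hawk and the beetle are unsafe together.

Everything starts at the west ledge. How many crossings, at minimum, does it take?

9

Counting alone: the guide can take at most 1 across per trip to the east ledge, so moving all 4 needs at least 4 loaded trips out, with a return between consecutive ones — at least 7 crossings.
The safety rule pushes this higher. Following every safe sequence of crossings, the most of the 4 that can be at the east ledge as the rope basket arrives there on crossing 7 is 3 — never all 4.
So no plan with fewer than 9 crossings exists, and this one achieves 9:
1. Guide goes to the east ledge with the hawk.
2. Guide goes back to the west ledge alone.
3. Guide goes to the east ledge with the frog.
4. Guide goes back to the west ledge with the hawk.
5. Guide goes to the east ledge with the beetle.
6. Guide goes back to the west ledge alone.
7. Guide goes to the east ledge with the spider.
8. Guide goes back to the west ledge alone.
9. Guide goes to the east ledge with the hawk.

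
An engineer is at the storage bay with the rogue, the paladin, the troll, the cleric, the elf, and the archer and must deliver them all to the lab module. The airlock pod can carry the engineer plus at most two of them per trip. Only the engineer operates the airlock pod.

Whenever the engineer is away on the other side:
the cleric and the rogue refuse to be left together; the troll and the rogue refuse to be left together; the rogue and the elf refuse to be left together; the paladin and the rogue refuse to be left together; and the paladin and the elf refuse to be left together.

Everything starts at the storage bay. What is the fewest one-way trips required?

9

Counting alone: the engineer can take at most 2 across per trip to the lab module, so moving all 6 needs at least 3 loaded trips out, with a return between consecutive ones — at least 5 crossings.
The safety rule pushes this higher. Following every safe sequence of crossings, the most of the 6 that can be at the lab module as the airlock pod arrives there on crossings 5, 7 is 4, 5 respectively — never all 6.
So no plan with fewer than 9 crossings exists, and this one achieves 9:
1. Engineer goes to the lab module with the paladin and the rogue.
2. Engineer goes back to the storage bay with the rogue.
3. Engineer goes to the lab module with the rogue and the troll.
4. Engineer goes back to the storage bay with the rogue.
5. Engineer goes to the lab module with the cleric and the rogue.
6. Engineer goes back to the storage bay with the rogue.
7. Engineer goes to the lab module with the archer and the rogue.
8. Engineer goes back to the storage bay with the rogue.
9. Engineer goes to the lab module with the elf and the rogue.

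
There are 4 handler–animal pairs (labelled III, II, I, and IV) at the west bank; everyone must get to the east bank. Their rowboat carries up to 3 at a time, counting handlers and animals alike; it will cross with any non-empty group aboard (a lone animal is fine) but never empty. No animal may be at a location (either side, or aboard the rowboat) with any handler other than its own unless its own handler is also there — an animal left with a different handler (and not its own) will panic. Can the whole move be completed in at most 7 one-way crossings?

No

Counting alone: each trip to the east bank takes at most 3 across and each return brings at least 1 back, so after t trips out (and t−1 returns) at most 3t − (t−1) of the 8 are across; that first reaches 8 at t = 4, so at least 7 crossings are needed.
The safety rule pushes this higher. Following every safe sequence of crossings, the most of the 8 that can be at the east bank as the rowboat arrives there on crossing 7 is 7 — never all 8.
So the move cannot be finished within 7 crossings. (The shortest complete plan takes 9:)
1. animal III and handler III cross → the east bank.
2. handler III crosses ← the west bank.
3. animal II, handler II, and handler III cross → the east bank.
4. animal III and handler III cross ← the west bank.
5. handler I, handler III, and handler IV cross → the east bank.
6. animal II crosses ← the west bank.
7. animal II and animal III cross → the east bank.
8. animal III crosses ← the west bank.
9. animal I, animal III, and animal IV cross → the east bank.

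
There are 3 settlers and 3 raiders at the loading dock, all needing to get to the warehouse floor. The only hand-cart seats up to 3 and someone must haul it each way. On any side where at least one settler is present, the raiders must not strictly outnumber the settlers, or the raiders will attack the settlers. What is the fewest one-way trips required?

5

Counting alone: each trip to the warehouse floor takes at most 3 across and each return brings at least 1 back, so after t trips out (and t−1 returns) at most 3t − (t−1) of the 6 are across; that first reaches 6 at t = 3, so at least 5 crossings are needed.
The plan below uses exactly 5 crossings, so it is optimal:
1. 2 raiders → the warehouse floor.  (the loading dock: 3S 1R; the warehouse floor: 0S 2R)
2. 1 raider ← the loading dock.  (the loading dock: 3S 2R; the warehouse floor: 0S 1R)
3. 3 settlers → the warehouse floor.  (the loading dock: 0S 2R; the warehouse floor: 3S 1R)
4. 1 raider ← the loading dock.  (the loading dock: 0S 3R; the warehouse floor: 3S 0R)
5. 3 raiders → the warehouse floor.  (the loading dock: 0S 0R; the warehouse floor: 3S 3R)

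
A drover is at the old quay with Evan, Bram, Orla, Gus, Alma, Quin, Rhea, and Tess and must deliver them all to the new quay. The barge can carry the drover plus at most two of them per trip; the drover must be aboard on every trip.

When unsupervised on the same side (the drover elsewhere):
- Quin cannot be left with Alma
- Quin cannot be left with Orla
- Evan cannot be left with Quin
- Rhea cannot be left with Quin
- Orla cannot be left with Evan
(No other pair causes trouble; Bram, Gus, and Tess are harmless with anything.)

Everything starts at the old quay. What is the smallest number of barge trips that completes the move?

13

Counting alone: the drover can take at most 2 across per trip to the new quay, so moving all 8 needs at least 4 loaded trips out, with a return between consecutive ones — at least 7 crossings.
The safety rule pushes this higher. Following every safe sequence of crossings, the most of the 8 that can be at the new quay as the barge arrives there on crossings 7, 9, 11 is 5, 6, 7 respectively — never all 8.
So no plan with fewer than 13 crossings exists, and this one achieves 13:
1. Drover goes to the new quay with Evan and Quin.  [the old quay: Alma, Bram, Gus, Orla, Rhea, Tess | the new quay: Evan, Quin]
2. Drover goes back to the old quay with Evan.  [the old quay: Alma, Bram, Evan, Gus, Orla, Rhea, Tess | the new quay: Quin]
3. Drover goes to the new quay with Bram and Evan.  [the old quay: Alma, Gus, Orla, Rhea, Tess | the new quay: Bram, Evan, Quin]
4. Drover goes back to the old quay with Evan.  [the old quay: Alma, Evan, Gus, Orla, Rhea, Tess | the new quay: Bram, Quin]
5. Drover goes to the new quay with Evan and Gus.  [the old quay: Alma, Orla, Rhea, Tess | the new quay: Bram, Evan, Gus, Quin]
6. Drover goes back to the old quay with Evan.  [the old quay: Alma, Evan, Orla, Rhea, Tess | the new quay: Bram, Gus, Quin]
7. Drover goes to the new quay with Alma and Evan.  [the old quay: Orla, Rhea, Tess | the new quay: Alma, Bram, Evan, Gus, Quin]
8. Drover goes back to the old quay with Quin.  [the old quay: Orla, Quin, Rhea, Tess | the new quay: Alma, Bram, Evan, Gus]
9. Drover goes to the new quay with Orla and Rhea.  [the old quay: Quin, Tess | the new quay: Alma, Bram, Evan, Gus, Orla, Rhea]
10. Drover goes back to the old quay with Evan.  [the old quay: Evan, Quin, Tess | the new quay: Alma, Bram, Gus, Orla, Rhea]
11. Drover goes to the new quay with Evan and Tess.  [the old quay: Quin | the new quay: Alma, Bram, Evan, Gus, Orla, Rhea, Tess]
12. Drover goes back to the old quay with Evan.  [the old quay: Evan, Quin | the new quay: Alma, Bram, Gus, Orla, Rhea, Tess]
13. Drover goes to the new quay with Evan and Quin.  [the old quay: — | the new quay: Alma, Bram, Evan, Gus, Orla, Quin, Rhea, Tess]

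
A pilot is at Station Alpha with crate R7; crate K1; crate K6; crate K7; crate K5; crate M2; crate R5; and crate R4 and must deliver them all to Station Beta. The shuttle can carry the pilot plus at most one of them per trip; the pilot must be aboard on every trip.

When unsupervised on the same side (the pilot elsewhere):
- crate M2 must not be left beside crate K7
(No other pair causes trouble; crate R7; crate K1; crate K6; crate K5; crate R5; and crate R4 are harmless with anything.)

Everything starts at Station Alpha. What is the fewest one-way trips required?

15

Counting alone: the pilot can take at most 1 across per trip to Station Beta, so moving all 8 needs at least 8 loaded trips out, with a return between consecutive ones — at least 15 crossings.
The plan below uses exactly 15 crossings, so it is optimal:
1. Pilot goes to Station Beta with crate K7.  [Station Alpha: crate K1, crate K5, crate K6, crate M2, crate R4, crate R5, crate R7 | Station Beta: crate K7]
2. Pilot goes back to Station Alpha alone.  [Station Alpha: crate K1, crate K5, crate K6, crate M2, crate R4, crate R5, crate R7 | Station Beta: crate K7]
3. Pilot goes to Station Beta with crate R7.  [Station Alpha: crate K1, crate K5, crate K6, crate M2, crate R4, crate R5 | Station Beta: crate K7, crate R7]
4. Pilot goes back to Station Alpha alone.  [Station Alpha: crate K1, crate K5, crate K6, crate M2, crate R4, crate R5 | Station Beta: crate K7, crate R7]
5. Pilot goes to Station Beta with crate K1.  [Station Alpha: crate K5, crate K6, crate M2, crate R4, crate R5 | Station Beta: crate K1, crate K7, crate R7]
6. Pilot goes back to Station Alpha alone.  [Station Alpha: crate K5, crate K6, crate M2, crate R4, crate R5 | Station Beta: crate K1, crate K7, crate R7]
7. Pilot goes to Station Beta with crate K6.  [Station Alpha: crate K5, crate M2, crate R4, crate R5 | Station Beta: crate K1, crate K6, crate K7, crate R7]
8. Pilot goes back to Station Alpha alone.  [Station Alpha: crate K5, crate M2, crate R4, crate R5 | Station Beta: crate K1, crate K6, crate K7, crate R7]
9. Pilot goes to Station Beta with crate K5.  [Station Alpha: crate M2, crate R4, crate R5 | Station Beta: crate K1, crate K5, crate K6, crate K7, crate R7]
10. Pilot goes back to Station Alpha alone.  [Station Alpha: crate M2, crate R4, crate R5 | Station Beta: crate K1, crate K5, crate K6, crate K7, crate R7]
11. Pilot goes to Station Beta with crate R5.  [Station Alpha: crate M2, crate R4 | Station Beta: crate K1, crate K5, crate K6, crate K7, crate R5, crate R7]
12. Pilot goes back to Station Alpha alone.  [Station Alpha: crate M2, crate R4 | Station Beta: crate K1, crate K5, crate K6, crate K7, crate R5, crate R7]
13. Pilot goes to Station Beta with crate R4.  [Station Alpha: crate M2 | Station Beta: crate K1, crate K5, crate K6, crate K7, crate R4, crate R5, crate R7]
14. Pilot goes back to Station Alpha alone.  [Station Alpha: crate M2 | Station Beta: crate K1, crate K5, crate K6, crate K7, crate R4, crate R5, crate R7]
15. Pilot goes to Station Beta with crate M2.  [Station Alpha: — | Station Beta: crate K1, crate K5, crate K6, crate K7, crate M2, crate R4, crate R5, crate R7]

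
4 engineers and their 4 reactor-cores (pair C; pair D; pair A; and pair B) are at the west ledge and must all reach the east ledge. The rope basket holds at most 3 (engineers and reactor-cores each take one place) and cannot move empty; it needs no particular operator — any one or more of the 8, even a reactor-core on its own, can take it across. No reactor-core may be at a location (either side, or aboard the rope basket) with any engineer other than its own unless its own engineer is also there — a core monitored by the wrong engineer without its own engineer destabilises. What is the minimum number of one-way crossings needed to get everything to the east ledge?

9

Counting alone: each trip to the east ledge takes at most 3 across and each return brings at least 1 back, so after t trips out (and t−1 returns) at most 3t − (t−1) of the 8 are across; that first reaches 8 at t = 4, so at least 7 crossings are needed.
The safety rule pushes this higher. Following every safe sequence of crossings, the most of the 8 that can be at the east ledge as the rope basket arrives there on crossing 7 is 7 — never all 8.
So no plan with fewer than 9 crossings exists, and this one achieves 9:
1. engineer C and reactor-core C cross → the east ledge.
2. engineer C crosses ← the west ledge.
3. engineer C, engineer D, and reactor-core D cross → the east ledge.
4. engineer C and reactor-core C cross ← the west ledge.
5. engineer A, engineer B, and engineer C cross → the east ledge.
6. reactor-core D crosses ← the west ledge.
7. reactor-core C and reactor-core D cross → the east ledge.
8. reactor-core C crosses ← the west ledge.
9. reactor-core A, reactor-core B, and reactor-core C cross → the east ledge.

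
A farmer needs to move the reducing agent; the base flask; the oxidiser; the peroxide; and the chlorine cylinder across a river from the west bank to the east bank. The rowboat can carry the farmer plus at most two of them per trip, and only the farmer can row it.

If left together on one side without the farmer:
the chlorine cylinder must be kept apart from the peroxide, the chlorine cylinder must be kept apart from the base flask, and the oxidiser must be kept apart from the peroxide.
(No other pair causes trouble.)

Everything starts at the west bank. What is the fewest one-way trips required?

Counting alone: the farmer can take at most 2 across per trip to the east bank, so moving all 5 needs at least 3 loaded trips out, with a return between consecutive ones — at least 5 crossings.
The plan below uses exactly 5 crossings, so it is optimal:
1. Farmer goes to the east bank with the base flask and the peroxide.
2. Farmer goes back to the west bank alone.
3. Farmer goes to the east bank with the reducing agent.
4. Farmer goes back to the west bank alone.
5. Farmer goes to the east bank with the chlorine cylinder and the oxidiser.

5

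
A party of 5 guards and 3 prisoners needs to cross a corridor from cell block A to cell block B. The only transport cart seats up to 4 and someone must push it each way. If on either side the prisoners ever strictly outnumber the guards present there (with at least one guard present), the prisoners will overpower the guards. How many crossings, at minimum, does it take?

Counting alone: each trip to cell block B takes at most 4 across and each return brings at least 1 back, so after t trips out (and t−1 returns) at most 4t − (t−1) of the 8 are across; that first reaches 8 at t = 3, so at least 5 crossings are needed.
The plan below uses exactly 5 crossings, so it is optimal:
1. 2 prisoners → cell block B.  (cell block A: 5G 1P; cell block B: 0G 2P)
2. 1 prisoner ← cell block A.  (cell block A: 5G 2P; cell block B: 0G 1P)
3. 3 guards and 1 prisoner → cell block B.  (cell block A: 2G 1P; cell block B: 3G 2P)
4. 1 prisoner ← cell block A.  (cell block A: 2G 2P; cell block B: 3G 1P)
5. 2 guards and 2 prisoners → cell block B.  (cell block A: 0G 0P; cell block B: 5G 3P)

5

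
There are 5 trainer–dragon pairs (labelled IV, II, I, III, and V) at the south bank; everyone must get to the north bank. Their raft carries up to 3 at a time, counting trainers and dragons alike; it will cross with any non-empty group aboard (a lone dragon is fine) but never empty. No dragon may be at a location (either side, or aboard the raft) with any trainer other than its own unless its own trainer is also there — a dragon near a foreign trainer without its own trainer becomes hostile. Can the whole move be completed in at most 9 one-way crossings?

Counting alone: each trip to the north bank takes at most 3 across and each return brings at least 1 back, so after t trips out (and t−1 returns) at most 3t − (t−1) of the 10 are across; that first reaches 10 at t = 5, so at least 9 crossings are needed.
The safety rule pushes this higher. Following every safe sequence of crossings, the most of the 10 that can be at the north bank as the raft arrives there on crossing 9 is 9 — never all 10.
So the move cannot be finished within 9 crossings. (The shortest complete plan takes 11:)
1. dragon IV and trainer IV cross → the north bank.
2. trainer IV crosses ← the south bank.
3. dragon I, dragon II, and dragon III cross → the north bank.
4. dragon IV crosses ← the south bank.
5. trainer I, trainer II, and trainer III cross → the north bank.
6. dragon II and trainer II cross ← the south bank.
7. trainer II, trainer IV, and trainer V cross → the north bank.
8. dragon I crosses ← the south bank.
9. dragon II and dragon IV cross → the north bank.
10. dragon IV crosses ← the south bank.
11. dragon I, dragon IV, and dragon V cross → the north bank.

No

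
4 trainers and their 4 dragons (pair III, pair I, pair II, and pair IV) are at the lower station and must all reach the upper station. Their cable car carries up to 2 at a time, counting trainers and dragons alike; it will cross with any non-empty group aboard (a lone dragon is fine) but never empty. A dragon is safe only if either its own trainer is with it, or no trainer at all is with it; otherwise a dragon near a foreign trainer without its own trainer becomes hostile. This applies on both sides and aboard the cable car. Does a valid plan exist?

No

Following every safe sequence of crossings from the start, the most of the 8 that can be at the upper station as the cable car arrives there on crossings 1, 3, 5 is 2, 3, 4 respectively; the best ever achieved is 4 of 8.
From crossing 7 on, no configuration arises that was not already reachable earlier: only 44 distinct safe configurations (who is on which side, and where the cable car is) can ever be reached, none of them has everyone across, and every continuation just revisits them. So no valid plan exists.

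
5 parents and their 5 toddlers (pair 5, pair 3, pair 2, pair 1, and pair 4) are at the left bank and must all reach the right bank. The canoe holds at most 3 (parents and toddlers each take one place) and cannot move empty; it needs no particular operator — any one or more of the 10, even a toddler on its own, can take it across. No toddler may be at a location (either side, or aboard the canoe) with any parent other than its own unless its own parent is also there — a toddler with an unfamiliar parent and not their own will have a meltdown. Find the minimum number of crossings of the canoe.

Counting alone: each trip to the right bank takes at most 3 across and each return brings at least 1 back, so after t trips out (and t−1 returns) at most 3t − (t−1) of the 10 are across; that first reaches 10 at t = 5, so at least 9 crossings are needed.
The safety rule pushes this higher. Following every safe sequence of crossings, the most of the 10 that can be at the right bank as the canoe arrives there on crossing 9 is 9 — never all 10.
So no plan with fewer than 11 crossings exists, and this one achieves 11:
1. parent 5 and toddler 5 cross → the right bank.
2. parent 5 crosses ← the left bank.
3. toddler 1, toddler 2, and toddler 3 cross → the right bank.
4. toddler 5 crosses ← the left bank.
5. parent 1, parent 2, and parent 3 cross → the right bank.
6. parent 3 and toddler 3 cross ← the left bank.
7. parent 3, parent 4, and parent 5 cross → the right bank.
8. toddler 2 crosses ← the left bank.
9. toddler 3 and toddler 5 cross → the right bank.
10. toddler 5 crosses ← the left bank.
11. toddler 2, toddler 4, and toddler 5 cross → the right bank.

11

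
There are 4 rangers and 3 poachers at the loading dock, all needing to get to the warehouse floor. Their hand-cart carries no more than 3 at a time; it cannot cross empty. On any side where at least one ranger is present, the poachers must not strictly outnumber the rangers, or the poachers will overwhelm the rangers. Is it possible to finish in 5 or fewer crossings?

Yes

Yes — this plan uses 5 crossings (≤ 5):
1. 3 poachers → the warehouse floor.  (the loading dock: 4R 0P; the warehouse floor: 0R 3P)
2. 1 poacher ← the loading dock.  (the loading dock: 4R 1P; the warehouse floor: 0R 2P)
3. 3 rangers → the warehouse floor.  (the loading dock: 1R 1P; the warehouse floor: 3R 2P)
4. 1 ranger ← the loading dock.  (the loading dock: 2R 1P; the warehouse floor: 2R 2P)
5. 2 rangers and 1 poacher → the warehouse floor.  (the loading dock: 0R 0P; the warehouse floor: 4R 3P)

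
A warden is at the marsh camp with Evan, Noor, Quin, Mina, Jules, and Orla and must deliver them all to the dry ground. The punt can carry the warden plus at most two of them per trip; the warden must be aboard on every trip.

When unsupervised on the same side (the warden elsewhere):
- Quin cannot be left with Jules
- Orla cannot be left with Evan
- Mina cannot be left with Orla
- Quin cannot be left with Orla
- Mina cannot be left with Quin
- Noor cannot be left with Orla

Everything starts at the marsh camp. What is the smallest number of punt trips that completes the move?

Counting alone: the warden can take at most 2 across per trip to the dry ground, so moving all 6 needs at least 3 loaded trips out, with a return between consecutive ones — at least 5 crossings.
The safety rule pushes this higher. Following every safe sequence of crossings, the most of the 6 that can be at the dry ground as the punt arrives there on crossings 5, 7 is 4, 5 respectively — never all 6.
So no plan with fewer than 9 crossings exists, and this one achieves 9:
1. Warden goes to the dry ground with Orla and Quin.
2. Warden goes back to the marsh camp with Quin.
3. Warden goes to the dry ground with Evan and Quin.
4. Warden goes back to the marsh camp with Orla.
5. Warden goes to the dry ground with Mina and Noor.
6. Warden goes back to the marsh camp with Quin.
7. Warden goes to the dry ground with Jules and Quin.
8. Warden goes back to the marsh camp with Quin.
9. Warden goes to the dry ground with Orla and Quin.

9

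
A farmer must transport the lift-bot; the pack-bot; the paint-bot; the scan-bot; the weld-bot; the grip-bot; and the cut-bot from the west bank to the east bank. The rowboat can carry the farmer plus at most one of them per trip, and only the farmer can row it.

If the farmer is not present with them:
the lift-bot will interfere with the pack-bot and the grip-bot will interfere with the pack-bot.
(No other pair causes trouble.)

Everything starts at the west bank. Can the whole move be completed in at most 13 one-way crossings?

Counting alone: the farmer can take at most 1 across per trip to the east bank, so moving all 7 needs at least 7 loaded trips out, with a return between consecutive ones — at least 13 crossings.
The safety rule pushes this higher. Following every safe sequence of crossings, the most of the 7 that can be at the east bank as the rowboat arrives there on crossing 13 is 6 — never all 7.
So the move cannot be finished within 13 crossings. (The shortest complete plan takes 15:)
1. Farmer goes to the east bank with the pack-bot.
2. Farmer goes back to the west bank alone.
3. Farmer goes to the east bank with the lift-bot.
4. Farmer goes back to the west bank with the pack-bot.
5. Farmer goes to the east bank with the grip-bot.
6. Farmer goes back to the west bank alone.
7. Farmer goes to the east bank with the paint-bot.
8. Farmer goes back to the west bank alone.
9. Farmer goes to the east bank with the scan-bot.
10. Farmer goes back to the west bank alone.
11. Farmer goes to the east bank with the weld-bot.
12. Farmer goes back to the west bank alone.
13. Farmer goes to the east bank with the cut-bot.
14. Farmer goes back to the west bank alone.
15. Farmer goes to the east bank with the pack-bot.

No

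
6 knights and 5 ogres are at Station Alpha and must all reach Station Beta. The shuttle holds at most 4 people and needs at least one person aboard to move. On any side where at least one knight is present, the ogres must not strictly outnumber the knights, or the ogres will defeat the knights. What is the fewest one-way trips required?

7

Counting alone: each trip to Station Beta takes at most 4 across and each return brings at least 1 back, so after t trips out (and t−1 returns) at most 4t − (t−1) of the 11 are across; that first reaches 11 at t = 4, so at least 7 crossings are needed.
The plan below uses exactly 7 crossings, so it is optimal:
1. 2 ogres → Station Beta.  (Station Alpha: 6K 3O; Station Beta: 0K 2O)
2. 1 ogre ← Station Alpha.  (Station Alpha: 6K 4O; Station Beta: 0K 1O)
3. 4 ogres → Station Beta.  (Station Alpha: 6K 0O; Station Beta: 0K 5O)
4. 1 ogre ← Station Alpha.  (Station Alpha: 6K 1O; Station Beta: 0K 4O)
5. 4 knights → Station Beta.  (Station Alpha: 2K 1O; Station Beta: 4K 4O)
6. 1 ogre ← Station Alpha.  (Station Alpha: 2K 2O; Station Beta: 4K 3O)
7. 2 knights and 2 ogres → Station Beta.  (Station Alpha: 0K 0O; Station Beta: 6K 5O)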